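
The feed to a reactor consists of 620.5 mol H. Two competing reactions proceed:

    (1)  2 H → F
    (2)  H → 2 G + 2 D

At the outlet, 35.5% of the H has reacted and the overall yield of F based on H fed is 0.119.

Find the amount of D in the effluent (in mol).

Yield of F: 1ξ₁ / 620.5 = 0.119 → ξ₁ = 73.84 mol.
Conversion of H: 2ξ₁ + 1ξ₂ = 0.355 × 620.5 = 220.3 → ξ₂ = 72.6 mol.
Outlet amounts (n = n₀ + Σ ν·ξ):
  H: 620.5 − 2(73.84) − 1(72.6) = 400.2
  F: 0 + 1(73.84) = 73.84
  G: 0 + 2(72.6) = 145.2
  D: 0 + 2(72.6) = 145.2

145 mol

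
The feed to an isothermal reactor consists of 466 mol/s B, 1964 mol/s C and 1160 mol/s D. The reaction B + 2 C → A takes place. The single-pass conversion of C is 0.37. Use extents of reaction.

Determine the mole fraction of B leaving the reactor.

0.0359

C reacted = 0.37 × 1964 = 726.7 mol/s; ν_C = −2, so ξ = 726.7/2 = 363.3 mol/s.
Outlet amounts (n = n₀ + ν ξ):
  B: 466 − 1(363.3) = 102.7
  C: 1964 − 2(363.3) = 1237
  A: 0 + 1(363.3) = 363.3
  D: 1160 (inert)
Total out = 2863 mol/s; y_B = 102.7 / 2863 = 0.03585.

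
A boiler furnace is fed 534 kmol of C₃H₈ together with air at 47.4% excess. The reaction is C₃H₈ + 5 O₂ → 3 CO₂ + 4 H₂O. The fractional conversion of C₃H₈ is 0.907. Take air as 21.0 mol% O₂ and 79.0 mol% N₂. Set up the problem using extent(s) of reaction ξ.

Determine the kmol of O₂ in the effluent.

1510 kmol

Stoichiometric O₂ = 5 × 534 = 2670 kmol; O₂ fed = 2670 × 1.474 = 3936 kmol.
N₂ fed = 3936 × 79/21 = 14810 kmol.
Fuel reacted = 0.907 × 534 → ξ = 484.3 kmol.
Outlet (n = n₀ + ν ξ):
  C₃H₈: 534 − 1(484.3) = 49.66
  O₂: 3936 − 5(484.3) = 1514
  N₂: 14810 (inert)
  CO₂: 0 + 3(484.3) = 1453
  H₂O: 0 + 4(484.3) = 1937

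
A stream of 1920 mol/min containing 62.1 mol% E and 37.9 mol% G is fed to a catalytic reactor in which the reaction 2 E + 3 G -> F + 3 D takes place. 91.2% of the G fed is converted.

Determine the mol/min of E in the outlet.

750 mol/min

G reacted = 0.912 × 727.7 = 663.6 mol/min; ν_G = −3, so ξ = 663.6/3 = 221.2 mol/min.
Outlet amounts (n = n₀ + ν ξ):
  E: 1192 − 2(221.2) = 749.9
  G: 727.7 − 3(221.2) = 64.04
  F: 0 + 1(221.2) = 221.2
  D: 0 + 3(221.2) = 663.6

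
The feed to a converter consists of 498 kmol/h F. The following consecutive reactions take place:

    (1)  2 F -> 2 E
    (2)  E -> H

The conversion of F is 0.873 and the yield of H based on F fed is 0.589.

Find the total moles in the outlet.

498 kmol/h

Conversion of F: F consumed = 2ξ₁ = 0.873 × 498 → ξ₁ = 217.4 kmol/h.
Yield of H: 1ξ₂ / 498 = 0.589 → ξ₂ = 293.3 kmol/h.
Outlet amounts (n = n₀ + Σ ν·ξ):
  F: 498 − 2(217.4) = 63.25
  E: 0 + 2(217.4) − 1(293.3) = 141.4
  H: 0 + 1(293.3) = 293.3
Total out = 63.25 + 141.4 + 293.3 = 498 kmol/h.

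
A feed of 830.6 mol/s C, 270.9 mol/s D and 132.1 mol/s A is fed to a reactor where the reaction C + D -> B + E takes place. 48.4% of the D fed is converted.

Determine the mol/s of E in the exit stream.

D reacted = 0.484 × 270.9 = 131.1 mol/s; ν_D = −1, so ξ = 131.1/1 = 131.1 mol/s.
Outlet amounts (n = n₀ + ν ξ):
  C: 830.6 − 1(131.1) = 699.5
  D: 270.9 − 1(131.1) = 139.8
  B: 0 + 1(131.1) = 131.1
  E: 0 + 1(131.1) = 131.1
  A: 132.1 (inert)

131 mol/s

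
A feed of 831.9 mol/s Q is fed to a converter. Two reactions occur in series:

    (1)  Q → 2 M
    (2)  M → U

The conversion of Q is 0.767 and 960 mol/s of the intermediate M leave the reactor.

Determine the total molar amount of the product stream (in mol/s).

1470 mol/s

Conversion of Q: Q consumed = 1ξ₁ = 0.767 × 831.9 → ξ₁ = 638.1 mol/s.
M balance: n_M = 0 + 2ξ₁ − 1ξ₂ = 960 → ξ₂ = (2·638.1 − 960)/1 = 316.1 mol/s.
Outlet amounts (n = n₀ + Σ ν·ξ):
  Q: 831.9 − 1(638.1) = 193.8
  M: 0 + 2(638.1) − 1(316.1) = 960
  U: 0 + 1(316.1) = 316.1
Total out = 193.8 + 960 + 316.1 = 1470 mol/s.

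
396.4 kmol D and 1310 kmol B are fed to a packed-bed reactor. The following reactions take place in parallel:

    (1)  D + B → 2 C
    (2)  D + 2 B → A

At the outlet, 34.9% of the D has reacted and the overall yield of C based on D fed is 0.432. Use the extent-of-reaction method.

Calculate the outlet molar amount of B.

Yield of C: 2ξ₁ / 396.4 = 0.432 → ξ₁ = 85.62 kmol.
Conversion of D: 1ξ₁ + 1ξ₂ = 0.349 × 396.4 = 138.3 → ξ₂ = 52.72 kmol.
Outlet amounts (n = n₀ + Σ ν·ξ):
  D: 396.4 − 1(85.62) − 1(52.72) = 258.1
  B: 1310 − 1(85.62) − 2(52.72) = 1119
  C: 0 + 2(85.62) = 171.2
  A: 0 + 1(52.72) = 52.72

1120 kmol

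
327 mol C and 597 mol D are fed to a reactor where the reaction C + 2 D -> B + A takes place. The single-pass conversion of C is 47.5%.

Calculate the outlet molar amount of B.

C reacted = 0.475 × 327 = 155.3 mol; ν_C = −1, so ξ = 155.3/1 = 155.3 mol.
Outlet amounts (n = n₀ + ν ξ):
  C: 327 − 1(155.3) = 171.7
  D: 597 − 2(155.3) = 286.4
  B: 0 + 1(155.3) = 155.3
  A: 0 + 1(155.3) = 155.3

155 mol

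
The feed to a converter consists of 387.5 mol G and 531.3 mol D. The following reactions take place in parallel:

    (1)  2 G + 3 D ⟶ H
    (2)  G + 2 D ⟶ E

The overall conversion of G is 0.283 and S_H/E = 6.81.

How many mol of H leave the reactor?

51.1 mol

Conversion of G: G consumed = 0.283 × 387.5 = 109.7 mol = 2ξ₁ + 1ξ₂.
Selectivity: 1ξ₁ / (1ξ₂) = 6.81 → ξ₁ = 6.81 ξ₂.
Substitute: (2·6.81 + 1) ξ₂ = 109.7 → ξ₂ = 7.501 mol, ξ₁ = 51.08 mol.
Outlet amounts (n = n₀ + Σ ν·ξ):
  G: 387.5 − 2(51.08) − 1(7.501) = 277.8
  D: 531.3 − 3(51.08) − 2(7.501) = 363.1
  H: 0 + 1(51.08) = 51.08
  E: 0 + 1(7.501) = 7.501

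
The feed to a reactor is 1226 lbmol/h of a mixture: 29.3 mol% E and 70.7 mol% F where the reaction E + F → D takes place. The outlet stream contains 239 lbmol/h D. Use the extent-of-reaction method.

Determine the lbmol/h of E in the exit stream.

For D: n = n₀ + 1ξ → 239 = 0 + 1ξ, giving ξ = 239 lbmol/h.
Outlet amounts (n = n₀ + ν ξ):
  E: 359.2 − 1(239) = 120.2
  F: 866.8 − 1(239) = 627.8
  D: 0 + 1(239) = 239

120 lbmol/h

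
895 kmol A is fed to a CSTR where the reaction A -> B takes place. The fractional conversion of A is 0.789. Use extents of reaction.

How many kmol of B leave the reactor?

706 kmol

A reacted = 0.789 × 895 = 706.2 kmol; ν_A = −1, so ξ = 706.2/1 = 706.2 kmol.
Outlet amounts (n = n₀ + ν ξ):
  A: 895 − 1(706.2) = 188.8
  B: 0 + 1(706.2) = 706.2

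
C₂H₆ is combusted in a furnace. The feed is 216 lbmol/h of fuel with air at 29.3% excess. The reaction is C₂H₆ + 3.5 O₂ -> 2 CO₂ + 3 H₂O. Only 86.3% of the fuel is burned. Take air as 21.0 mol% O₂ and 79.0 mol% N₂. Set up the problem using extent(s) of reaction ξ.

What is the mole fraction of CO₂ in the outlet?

Stoichiometric O₂ = 3.5 × 216 = 756 lbmol/h; O₂ fed = 756 × 1.293 = 977.5 lbmol/h.
N₂ fed = 977.5 × 79/21 = 3677 lbmol/h.
Fuel reacted = 0.863 × 216 → ξ = 186.4 lbmol/h.
Outlet (n = n₀ + ν ξ):
  C₂H₆: 216 − 1(186.4) = 29.59
  O₂: 977.5 − 3.5(186.4) = 325.1
  N₂: 3677 (inert)
  CO₂: 0 + 2(186.4) = 372.8
  H₂O: 0 + 3(186.4) = 559.2
Total out = 4964 lbmol/h; y_CO₂ = 372.8 / 4964 = 0.0751.

0.0751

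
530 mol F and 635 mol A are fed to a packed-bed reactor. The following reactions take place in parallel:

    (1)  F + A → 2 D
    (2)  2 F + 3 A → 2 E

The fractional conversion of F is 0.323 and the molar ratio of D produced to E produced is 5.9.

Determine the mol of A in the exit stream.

Conversion of F: F consumed = 0.323 × 530 = 171.2 mol = 1ξ₁ + 2ξ₂.
Selectivity: 2ξ₁ / (2ξ₂) = 5.9 → ξ₁ = 5.9 ξ₂.
Substitute: (1·5.9 + 2) ξ₂ = 171.2 → ξ₂ = 21.67 mol, ξ₁ = 127.9 mol.
Outlet amounts (n = n₀ + Σ ν·ξ):
  F: 530 − 1(127.9) − 2(21.67) = 358.8
  A: 635 − 1(127.9) − 3(21.67) = 442.1
  D: 0 + 2(127.9) = 255.7
  E: 0 + 2(21.67) = 43.34

442 mol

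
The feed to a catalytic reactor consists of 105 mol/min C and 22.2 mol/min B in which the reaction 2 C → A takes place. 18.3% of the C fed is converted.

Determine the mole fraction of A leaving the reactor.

0.0817

C reacted = 0.183 × 105 = 19.21 mol/min; ν_C = −2, so ξ = 19.21/2 = 9.607 mol/min.
Outlet amounts (n = n₀ + ν ξ):
  C: 105 − 2(9.607) = 85.78
  A: 0 + 1(9.607) = 9.607
  B: 22.2 (inert)
Total out = 117.6 mol/min; y_A = 9.607 / 117.6 = 0.0817.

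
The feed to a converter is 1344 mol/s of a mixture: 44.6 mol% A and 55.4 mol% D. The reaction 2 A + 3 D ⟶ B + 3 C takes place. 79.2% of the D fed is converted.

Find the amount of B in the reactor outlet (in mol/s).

197 mol/s

D reacted = 0.792 × 744.6 = 589.7 mol/s; ν_D = −3, so ξ = 589.7/3 = 196.6 mol/s.
Outlet amounts (n = n₀ + ν ξ):
  A: 599.4 − 2(196.6) = 206.3
  D: 744.6 − 3(196.6) = 154.9
  B: 0 + 1(196.6) = 196.6
  C: 0 + 3(196.6) = 589.7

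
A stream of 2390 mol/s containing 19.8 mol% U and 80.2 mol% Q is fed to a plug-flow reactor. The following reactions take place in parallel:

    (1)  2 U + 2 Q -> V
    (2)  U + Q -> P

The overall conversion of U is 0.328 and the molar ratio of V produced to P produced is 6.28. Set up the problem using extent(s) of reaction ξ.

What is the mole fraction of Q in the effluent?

0.814

Conversion of U: U consumed = 0.328 × 473.2 = 155.2 mol/s = 2ξ₁ + 1ξ₂.
Selectivity: 1ξ₁ / (1ξ₂) = 6.28 → ξ₁ = 6.28 ξ₂.
Substitute: (2·6.28 + 1) ξ₂ = 155.2 → ξ₂ = 11.45 mol/s, ξ₁ = 71.88 mol/s.
Outlet amounts (n = n₀ + Σ ν·ξ):
  U: 473.2 − 2(71.88) − 1(11.45) = 318
  Q: 1917 − 2(71.88) − 1(11.45) = 1762
  V: 0 + 1(71.88) = 71.88
  P: 0 + 1(11.45) = 11.45
Total out = 2163 mol/s; y_Q = 1762 / 2163 = 0.8144.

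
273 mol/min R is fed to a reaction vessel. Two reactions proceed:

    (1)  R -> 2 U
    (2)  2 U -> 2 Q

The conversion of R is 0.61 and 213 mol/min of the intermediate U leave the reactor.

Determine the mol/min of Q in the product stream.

Conversion of R: R consumed = 1ξ₁ = 0.61 × 273 → ξ₁ = 166.5 mol/min.
U balance: n_U = 0 + 2ξ₁ − 2ξ₂ = 213 → ξ₂ = (2·166.5 − 213)/2 = 60.03 mol/min.
Outlet amounts (n = n₀ + Σ ν·ξ):
  R: 273 − 1(166.5) = 106.5
  U: 0 + 2(166.5) − 2(60.03) = 213
  Q: 0 + 2(60.03) = 120.1

120 mol/min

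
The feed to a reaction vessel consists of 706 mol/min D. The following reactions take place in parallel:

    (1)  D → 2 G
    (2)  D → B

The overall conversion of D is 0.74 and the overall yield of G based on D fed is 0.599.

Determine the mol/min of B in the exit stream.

311 mol/min

Yield of G: 2ξ₁ / 706 = 0.599 → ξ₁ = 211.4 mol/min.
Conversion of D: 1ξ₁ + 1ξ₂ = 0.74 × 706 = 522.4 → ξ₂ = 311 mol/min.
Outlet amounts (n = n₀ + Σ ν·ξ):
  D: 706 − 1(211.4) − 1(311) = 183.6
  G: 0 + 2(211.4) = 422.9
  B: 0 + 1(311) = 311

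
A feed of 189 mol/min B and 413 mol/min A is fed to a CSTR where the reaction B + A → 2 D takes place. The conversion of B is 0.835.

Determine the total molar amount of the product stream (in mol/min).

B reacted = 0.835 × 189 = 157.8 mol/min; ν_B = −1, so ξ = 157.8/1 = 157.8 mol/min.
Outlet amounts (n = n₀ + ν ξ):
  B: 189 − 1(157.8) = 31.19
  A: 413 − 1(157.8) = 255.2
  D: 0 + 2(157.8) = 315.6
Total out = 31.19 + 255.2 + 315.6 = 602 mol/min.

602 mol/min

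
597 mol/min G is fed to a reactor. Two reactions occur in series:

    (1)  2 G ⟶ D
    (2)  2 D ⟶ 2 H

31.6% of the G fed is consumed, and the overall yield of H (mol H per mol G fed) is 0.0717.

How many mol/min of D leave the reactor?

51.5 mol/min

Conversion of G: G consumed = 2ξ₁ = 0.316 × 597 → ξ₁ = 94.33 mol/min.
Yield of H: 2ξ₂ / 597 = 0.0717 → ξ₂ = 21.4 mol/min.
Outlet amounts (n = n₀ + Σ ν·ξ):
  G: 597 − 2(94.33) = 408.3
  D: 0 + 1(94.33) − 2(21.4) = 51.52
  H: 0 + 2(21.4) = 42.8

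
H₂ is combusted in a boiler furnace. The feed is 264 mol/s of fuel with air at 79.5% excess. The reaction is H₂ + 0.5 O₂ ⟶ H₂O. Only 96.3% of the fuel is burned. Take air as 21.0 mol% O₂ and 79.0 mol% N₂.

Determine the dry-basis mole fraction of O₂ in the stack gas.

Stoichiometric O₂ = 0.5 × 264 = 132 mol/s; O₂ fed = 132 × 1.795 = 236.9 mol/s.
N₂ fed = 236.9 × 79/21 = 891.3 mol/s.
Fuel reacted = 0.963 × 264 → ξ = 254.2 mol/s.
Outlet (n = n₀ + ν ξ):
  H₂: 264 − 1(254.2) = 9.768
  O₂: 236.9 − 0.5(254.2) = 109.8
  N₂: 891.3 (inert)
  H₂O: 0 + 1(254.2) = 254.2
Dry total = 1011 mol/s; y_O₂ (dry) = 109.8 / 1011 = 0.1086.

0.109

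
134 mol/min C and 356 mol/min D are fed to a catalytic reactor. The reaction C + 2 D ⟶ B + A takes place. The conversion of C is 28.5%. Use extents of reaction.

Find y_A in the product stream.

C reacted = 0.285 × 134 = 38.19 mol/min; ν_C = −1, so ξ = 38.19/1 = 38.19 mol/min.
Outlet amounts (n = n₀ + ν ξ):
  C: 134 − 1(38.19) = 95.81
  D: 356 − 2(38.19) = 279.6
  B: 0 + 1(38.19) = 38.19
  A: 0 + 1(38.19) = 38.19
Total out = 451.8 mol/min; y_A = 38.19 / 451.8 = 0.08453.

0.0845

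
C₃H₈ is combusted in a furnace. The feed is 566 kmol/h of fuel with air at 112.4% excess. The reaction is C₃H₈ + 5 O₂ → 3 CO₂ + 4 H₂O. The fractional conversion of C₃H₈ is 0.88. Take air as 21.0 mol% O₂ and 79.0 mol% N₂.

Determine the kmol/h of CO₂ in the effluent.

1490 kmol/h

Stoichiometric O₂ = 5 × 566 = 2830 kmol/h; O₂ fed = 2830 × 2.124 = 6011 kmol/h.
N₂ fed = 6011 × 79/21 = 22610 kmol/h.
Fuel reacted = 0.88 × 566 → ξ = 498.1 kmol/h.
Outlet (n = n₀ + ν ξ):
  C₃H₈: 566 − 1(498.1) = 67.92
  O₂: 6011 − 5(498.1) = 3521
  N₂: 22610 (inert)
  CO₂: 0 + 3(498.1) = 1494
  H₂O: 0 + 4(498.1) = 1992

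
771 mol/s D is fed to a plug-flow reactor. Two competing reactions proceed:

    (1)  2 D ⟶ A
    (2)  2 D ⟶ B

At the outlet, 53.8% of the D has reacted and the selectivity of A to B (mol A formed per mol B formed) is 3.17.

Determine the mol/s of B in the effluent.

49.7 mol/s

Conversion of D: D consumed = 0.538 × 771 = 414.8 mol/s = 2ξ₁ + 2ξ₂.
Selectivity: 1ξ₁ / (1ξ₂) = 3.17 → ξ₁ = 3.17 ξ₂.
Substitute: (2·3.17 + 2) ξ₂ = 414.8 → ξ₂ = 49.74 mol/s, ξ₁ = 157.7 mol/s.
Outlet amounts (n = n₀ + Σ ν·ξ):
  D: 771 − 2(157.7) − 2(49.74) = 356.2
  A: 0 + 1(157.7) = 157.7
  B: 0 + 1(49.74) = 49.74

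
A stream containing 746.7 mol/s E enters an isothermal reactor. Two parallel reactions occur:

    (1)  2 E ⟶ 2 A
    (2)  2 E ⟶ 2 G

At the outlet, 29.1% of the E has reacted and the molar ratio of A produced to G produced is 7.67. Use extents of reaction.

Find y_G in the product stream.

0.0336

Conversion of E: E consumed = 0.291 × 746.7 = 217.3 mol/s = 2ξ₁ + 2ξ₂.
Selectivity: 2ξ₁ / (2ξ₂) = 7.67 → ξ₁ = 7.67 ξ₂.
Substitute: (2·7.67 + 2) ξ₂ = 217.3 → ξ₂ = 12.53 mol/s, ξ₁ = 96.11 mol/s.
Outlet amounts (n = n₀ + Σ ν·ξ):
  E: 746.7 − 2(96.11) − 2(12.53) = 529.4
  A: 0 + 2(96.11) = 192.2
  G: 0 + 2(12.53) = 25.06
Total out = 746.7 mol/s; y_G = 25.06 / 746.7 = 0.03356.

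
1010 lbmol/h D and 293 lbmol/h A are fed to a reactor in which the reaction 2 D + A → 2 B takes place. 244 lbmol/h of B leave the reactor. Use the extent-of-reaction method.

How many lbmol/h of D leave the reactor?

For B: n = n₀ + 2ξ → 244 = 0 + 2ξ, giving ξ = 122 lbmol/h.
Outlet amounts (n = n₀ + ν ξ):
  D: 1010 − 2(122) = 766
  A: 293 − 1(122) = 171
  B: 0 + 2(122) = 244

766 lbmol/h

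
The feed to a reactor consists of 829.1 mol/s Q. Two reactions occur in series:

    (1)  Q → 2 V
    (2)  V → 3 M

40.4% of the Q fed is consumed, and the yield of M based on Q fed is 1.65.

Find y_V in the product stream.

0.103

Conversion of Q: Q consumed = 1ξ₁ = 0.404 × 829.1 → ξ₁ = 335 mol/s.
Yield of M: 3ξ₂ / 829.1 = 1.65 → ξ₂ = 456 mol/s.
Outlet amounts (n = n₀ + Σ ν·ξ):
  Q: 829.1 − 1(335) = 494.1
  V: 0 + 2(335) − 1(456) = 213.9
  M: 0 + 3(456) = 1368
Total out = 2076 mol/s; y_V = 213.9 / 2076 = 0.103.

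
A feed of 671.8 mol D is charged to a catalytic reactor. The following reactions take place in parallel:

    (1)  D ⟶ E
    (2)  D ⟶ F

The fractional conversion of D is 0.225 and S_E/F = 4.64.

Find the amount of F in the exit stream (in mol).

26.8 mol

Conversion of D: D consumed = 0.225 × 671.8 = 151.2 mol = 1ξ₁ + 1ξ₂.
Selectivity: 1ξ₁ / (1ξ₂) = 4.64 → ξ₁ = 4.64 ξ₂.
Substitute: (1·4.64 + 1) ξ₂ = 151.2 → ξ₂ = 26.8 mol, ξ₁ = 124.4 mol.
Outlet amounts (n = n₀ + Σ ν·ξ):
  D: 671.8 − 1(124.4) − 1(26.8) = 520.6
  E: 0 + 1(124.4) = 124.4
  F: 0 + 1(26.8) = 26.8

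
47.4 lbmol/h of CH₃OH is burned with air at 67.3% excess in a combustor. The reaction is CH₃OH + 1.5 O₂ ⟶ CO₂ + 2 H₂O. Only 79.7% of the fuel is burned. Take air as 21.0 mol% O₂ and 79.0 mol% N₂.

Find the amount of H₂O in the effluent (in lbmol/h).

75.6 lbmol/h

Stoichiometric O₂ = 1.5 × 47.4 = 71.1 lbmol/h; O₂ fed = 71.1 × 1.673 = 119 lbmol/h.
N₂ fed = 119 × 79/21 = 447.5 lbmol/h.
Fuel reacted = 0.797 × 47.4 → ξ = 37.78 lbmol/h.
Outlet (n = n₀ + ν ξ):
  CH₃OH: 47.4 − 1(37.78) = 9.622
  O₂: 119 − 1.5(37.78) = 62.28
  N₂: 447.5 (inert)
  CO₂: 0 + 1(37.78) = 37.78
  H₂O: 0 + 2(37.78) = 75.56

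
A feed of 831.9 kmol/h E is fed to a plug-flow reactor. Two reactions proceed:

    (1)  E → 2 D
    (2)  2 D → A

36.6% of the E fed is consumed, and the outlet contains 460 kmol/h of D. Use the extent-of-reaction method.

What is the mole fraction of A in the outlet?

Conversion of E: E consumed = 1ξ₁ = 0.366 × 831.9 → ξ₁ = 304.5 kmol/h.
D balance: n_D = 0 + 2ξ₁ − 2ξ₂ = 460 → ξ₂ = (2·304.5 − 460)/2 = 74.48 kmol/h.
Outlet amounts (n = n₀ + Σ ν·ξ):
  E: 831.9 − 1(304.5) = 527.4
  D: 0 + 2(304.5) − 2(74.48) = 460
  A: 0 + 1(74.48) = 74.48
Total out = 1062 kmol/h; y_A = 74.48 / 1062 = 0.07013.

0.0701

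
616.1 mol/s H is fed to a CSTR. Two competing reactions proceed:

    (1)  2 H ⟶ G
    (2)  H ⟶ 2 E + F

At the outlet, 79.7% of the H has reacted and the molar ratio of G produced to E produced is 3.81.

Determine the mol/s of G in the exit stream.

230 mol/s

Conversion of H: H consumed = 0.797 × 616.1 = 491 mol/s = 2ξ₁ + 1ξ₂.
Selectivity: 1ξ₁ / (2ξ₂) = 3.81 → ξ₁ = 7.62 ξ₂.
Substitute: (2·7.62 + 1) ξ₂ = 491 → ξ₂ = 30.24 mol/s, ξ₁ = 230.4 mol/s.
Outlet amounts (n = n₀ + Σ ν·ξ):
  H: 616.1 − 2(230.4) − 1(30.24) = 125.1
  G: 0 + 1(230.4) = 230.4
  E: 0 + 2(30.24) = 60.47
  F: 0 + 1(30.24) = 30.24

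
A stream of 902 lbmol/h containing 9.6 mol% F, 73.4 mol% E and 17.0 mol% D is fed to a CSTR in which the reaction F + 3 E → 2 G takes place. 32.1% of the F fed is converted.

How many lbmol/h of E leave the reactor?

F reacted = 0.321 × 86.59 = 27.8 lbmol/h; ν_F = −1, so ξ = 27.8/1 = 27.8 lbmol/h.
Outlet amounts (n = n₀ + ν ξ):
  F: 86.59 − 1(27.8) = 58.8
  E: 662.1 − 3(27.8) = 578.7
  G: 0 + 2(27.8) = 55.59
  D: 153.3 (inert)

579 lbmol/h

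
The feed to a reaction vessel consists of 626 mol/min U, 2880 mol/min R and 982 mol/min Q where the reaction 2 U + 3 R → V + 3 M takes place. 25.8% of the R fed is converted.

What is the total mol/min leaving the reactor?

R reacted = 0.258 × 2880 = 743 mol/min; ν_R = −3, so ξ = 743/3 = 247.7 mol/min.
Outlet amounts (n = n₀ + ν ξ):
  U: 626 − 2(247.7) = 130.6
  R: 2880 − 3(247.7) = 2137
  V: 0 + 1(247.7) = 247.7
  M: 0 + 3(247.7) = 743
  Q: 982 (inert)
Total out = 130.6 + 2137 + 247.7 + 743 + 982 = 4240 mol/min.

4240 mol/min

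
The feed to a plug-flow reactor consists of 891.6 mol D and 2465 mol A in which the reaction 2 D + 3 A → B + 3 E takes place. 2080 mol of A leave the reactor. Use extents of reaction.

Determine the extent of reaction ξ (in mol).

For A: n = n₀ − 3ξ → 2080 = 2465 − 3ξ, giving ξ = 128.3 mol.
Outlet amounts (n = n₀ + ν ξ):
  D: 891.6 − 2(128.3) = 634.9
  A: 2465 − 3(128.3) = 2080
  B: 0 + 1(128.3) = 128.3
  E: 0 + 3(128.3) = 385

ξ = 128 mol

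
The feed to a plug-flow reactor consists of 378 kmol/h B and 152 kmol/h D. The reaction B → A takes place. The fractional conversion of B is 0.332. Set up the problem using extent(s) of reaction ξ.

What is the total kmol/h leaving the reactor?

530 kmol/h

B reacted = 0.332 × 378 = 125.5 kmol/h; ν_B = −1, so ξ = 125.5/1 = 125.5 kmol/h.
Outlet amounts (n = n₀ + ν ξ):
  B: 378 − 1(125.5) = 252.5
  A: 0 + 1(125.5) = 125.5
  D: 152 (inert)
Total out = 252.5 + 125.5 + 152 = 530 kmol/h.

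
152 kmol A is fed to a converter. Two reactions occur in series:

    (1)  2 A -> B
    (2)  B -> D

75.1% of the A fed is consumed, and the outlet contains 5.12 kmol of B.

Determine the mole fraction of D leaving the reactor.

Conversion of A: A consumed = 2ξ₁ = 0.751 × 152 → ξ₁ = 57.08 kmol.
B balance: n_B = 0 + 1ξ₁ − 1ξ₂ = 5.12 → ξ₂ = (1·57.08 − 5.12)/1 = 51.96 kmol.
Outlet amounts (n = n₀ + Σ ν·ξ):
  A: 152 − 2(57.08) = 37.85
  B: 0 + 1(57.08) − 1(51.96) = 5.12
  D: 0 + 1(51.96) = 51.96
Total out = 94.92 kmol; y_D = 51.96 / 94.92 = 0.5473.

0.547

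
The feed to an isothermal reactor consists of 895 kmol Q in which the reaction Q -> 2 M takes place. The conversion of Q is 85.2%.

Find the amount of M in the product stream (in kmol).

1530 kmol

Q reacted = 0.852 × 895 = 762.5 kmol; ν_Q = −1, so ξ = 762.5/1 = 762.5 kmol.
Outlet amounts (n = n₀ + ν ξ):
  Q: 895 − 1(762.5) = 132.5
  M: 0 + 2(762.5) = 1525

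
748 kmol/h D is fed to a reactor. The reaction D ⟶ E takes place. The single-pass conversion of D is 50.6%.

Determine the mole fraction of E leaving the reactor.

D reacted = 0.506 × 748 = 378.5 kmol/h; ν_D = −1, so ξ = 378.5/1 = 378.5 kmol/h.
Outlet amounts (n = n₀ + ν ξ):
  D: 748 − 1(378.5) = 369.5
  E: 0 + 1(378.5) = 378.5
Total out = 748 kmol/h; y_E = 378.5 / 748 = 0.506.

0.506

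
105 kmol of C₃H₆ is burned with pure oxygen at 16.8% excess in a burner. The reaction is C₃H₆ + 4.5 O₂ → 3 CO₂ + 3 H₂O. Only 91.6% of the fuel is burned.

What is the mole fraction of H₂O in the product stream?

Stoichiometric O₂ = 4.5 × 105 = 472.5 kmol; O₂ fed = 472.5 × 1.168 = 551.9 kmol.
Fuel reacted = 0.916 × 105 → ξ = 96.18 kmol.
Outlet (n = n₀ + ν ξ):
  C₃H₆: 105 − 1(96.18) = 8.82
  O₂: 551.9 − 4.5(96.18) = 119.1
  CO₂: 0 + 3(96.18) = 288.5
  H₂O: 0 + 3(96.18) = 288.5
Total out = 705 kmol; y_H₂O = 288.5 / 705 = 0.4093.

0.409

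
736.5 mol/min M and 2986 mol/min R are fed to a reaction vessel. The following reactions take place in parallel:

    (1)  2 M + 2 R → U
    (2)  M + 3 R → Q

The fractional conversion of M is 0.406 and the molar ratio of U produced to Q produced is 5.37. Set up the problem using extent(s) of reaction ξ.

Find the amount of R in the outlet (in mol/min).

Conversion of M: M consumed = 0.406 × 736.5 = 299 mol/min = 2ξ₁ + 1ξ₂.
Selectivity: 1ξ₁ / (1ξ₂) = 5.37 → ξ₁ = 5.37 ξ₂.
Substitute: (2·5.37 + 1) ξ₂ = 299 → ξ₂ = 25.47 mol/min, ξ₁ = 136.8 mol/min.
Outlet amounts (n = n₀ + Σ ν·ξ):
  M: 736.5 − 2(136.8) − 1(25.47) = 437.5
  R: 2986 − 2(136.8) − 3(25.47) = 2636
  U: 0 + 1(136.8) = 136.8
  Q: 0 + 1(25.47) = 25.47

2640 mol/min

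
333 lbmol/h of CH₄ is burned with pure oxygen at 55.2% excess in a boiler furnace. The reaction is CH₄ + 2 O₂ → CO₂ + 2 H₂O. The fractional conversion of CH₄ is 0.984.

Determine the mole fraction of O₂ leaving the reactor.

Stoichiometric O₂ = 2 × 333 = 666 lbmol/h; O₂ fed = 666 × 1.552 = 1034 lbmol/h.
Fuel reacted = 0.984 × 333 → ξ = 327.7 lbmol/h.
Outlet (n = n₀ + ν ξ):
  CH₄: 333 − 1(327.7) = 5.328
  O₂: 1034 − 2(327.7) = 378.3
  CO₂: 0 + 1(327.7) = 327.7
  H₂O: 0 + 2(327.7) = 655.3
Total out = 1367 lbmol/h; y_O₂ = 378.3 / 1367 = 0.2768.

0.277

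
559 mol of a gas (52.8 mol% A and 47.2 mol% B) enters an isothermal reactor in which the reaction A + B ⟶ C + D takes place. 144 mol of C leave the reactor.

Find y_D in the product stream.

For C: n = n₀ + 1ξ → 144 = 0 + 1ξ, giving ξ = 144 mol.
Outlet amounts (n = n₀ + ν ξ):
  A: 295.2 − 1(144) = 151.2
  B: 263.8 − 1(144) = 119.8
  C: 0 + 1(144) = 144
  D: 0 + 1(144) = 144
Total out = 559 mol; y_D = 144 / 559 = 0.2576.

0.258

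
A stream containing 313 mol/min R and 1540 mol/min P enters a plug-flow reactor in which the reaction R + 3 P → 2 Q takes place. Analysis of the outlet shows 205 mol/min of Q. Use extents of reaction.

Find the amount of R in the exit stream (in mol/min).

210 mol/min

For Q: n = n₀ + 2ξ → 205 = 0 + 2ξ, giving ξ = 102.5 mol/min.
Outlet amounts (n = n₀ + ν ξ):
  R: 313 − 1(102.5) = 210.5
  P: 1540 − 3(102.5) = 1232
  Q: 0 + 2(102.5) = 205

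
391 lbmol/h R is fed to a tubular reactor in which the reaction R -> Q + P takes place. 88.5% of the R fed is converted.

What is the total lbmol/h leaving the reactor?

R reacted = 0.885 × 391 = 346 lbmol/h; ν_R = −1, so ξ = 346/1 = 346 lbmol/h.
Outlet amounts (n = n₀ + ν ξ):
  R: 391 − 1(346) = 44.96
  Q: 0 + 1(346) = 346
  P: 0 + 1(346) = 346
Total out = 44.96 + 346 + 346 = 737 lbmol/h.

737 lbmol/h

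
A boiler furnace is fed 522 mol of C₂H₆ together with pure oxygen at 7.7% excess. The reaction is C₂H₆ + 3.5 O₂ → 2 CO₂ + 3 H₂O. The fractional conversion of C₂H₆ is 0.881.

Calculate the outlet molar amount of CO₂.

Stoichiometric O₂ = 3.5 × 522 = 1827 mol; O₂ fed = 1827 × 1.077 = 1968 mol.
Fuel reacted = 0.881 × 522 → ξ = 459.9 mol.
Outlet (n = n₀ + ν ξ):
  C₂H₆: 522 − 1(459.9) = 62.12
  O₂: 1968 − 3.5(459.9) = 358.1
  CO₂: 0 + 2(459.9) = 919.8
  H₂O: 0 + 3(459.9) = 1380

920 mol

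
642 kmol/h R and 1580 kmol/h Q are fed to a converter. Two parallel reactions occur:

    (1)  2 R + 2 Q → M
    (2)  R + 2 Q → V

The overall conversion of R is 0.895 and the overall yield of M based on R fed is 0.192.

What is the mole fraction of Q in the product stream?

Yield of M: 1ξ₁ / 642 = 0.192 → ξ₁ = 123.3 kmol/h.
Conversion of R: 2ξ₁ + 1ξ₂ = 0.895 × 642 = 574.6 → ξ₂ = 328.1 kmol/h.
Outlet amounts (n = n₀ + Σ ν·ξ):
  R: 642 − 2(123.3) − 1(328.1) = 67.41
  Q: 1580 − 2(123.3) − 2(328.1) = 677.3
  M: 0 + 1(123.3) = 123.3
  V: 0 + 1(328.1) = 328.1
Total out = 1196 kmol/h; y_Q = 677.3 / 1196 = 0.5663.

0.566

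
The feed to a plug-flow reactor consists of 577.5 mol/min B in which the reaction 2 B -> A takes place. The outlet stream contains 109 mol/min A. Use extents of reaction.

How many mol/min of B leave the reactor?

360 mol/min

For A: n = n₀ + 1ξ → 109 = 0 + 1ξ, giving ξ = 109 mol/min.
Outlet amounts (n = n₀ + ν ξ):
  B: 577.5 − 2(109) = 359.5
  A: 0 + 1(109) = 109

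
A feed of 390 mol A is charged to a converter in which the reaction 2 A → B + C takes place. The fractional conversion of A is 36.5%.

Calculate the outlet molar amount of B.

71.2 mol

A reacted = 0.365 × 390 = 142.3 mol; ν_A = −2, so ξ = 142.3/2 = 71.17 mol.
Outlet amounts (n = n₀ + ν ξ):
  A: 390 − 2(71.17) = 247.7
  B: 0 + 1(71.17) = 71.17
  C: 0 + 1(71.17) = 71.17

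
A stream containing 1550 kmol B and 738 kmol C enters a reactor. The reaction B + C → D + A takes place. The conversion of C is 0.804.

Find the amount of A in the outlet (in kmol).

C reacted = 0.804 × 738 = 593.4 kmol; ν_C = −1, so ξ = 593.4/1 = 593.4 kmol.
Outlet amounts (n = n₀ + ν ξ):
  B: 1550 − 1(593.4) = 956.6
  C: 738 − 1(593.4) = 144.6
  D: 0 + 1(593.4) = 593.4
  A: 0 + 1(593.4) = 593.4

593 kmol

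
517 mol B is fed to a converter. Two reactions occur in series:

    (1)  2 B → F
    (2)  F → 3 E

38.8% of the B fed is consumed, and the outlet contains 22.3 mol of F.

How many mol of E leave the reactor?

Conversion of B: B consumed = 2ξ₁ = 0.388 × 517 → ξ₁ = 100.3 mol.
F balance: n_F = 0 + 1ξ₁ − 1ξ₂ = 22.3 → ξ₂ = (1·100.3 − 22.3)/1 = 78 mol.
Outlet amounts (n = n₀ + Σ ν·ξ):
  B: 517 − 2(100.3) = 316.4
  F: 0 + 1(100.3) − 1(78) = 22.3
  E: 0 + 3(78) = 234

234 mol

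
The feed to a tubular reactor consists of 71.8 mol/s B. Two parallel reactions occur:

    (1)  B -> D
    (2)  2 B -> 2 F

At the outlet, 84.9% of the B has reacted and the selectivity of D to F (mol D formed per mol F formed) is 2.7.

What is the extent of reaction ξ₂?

ξ₂ = 8.24 mol/s

Conversion of B: B consumed = 0.849 × 71.8 = 60.96 mol/s = 1ξ₁ + 2ξ₂.
Selectivity: 1ξ₁ / (2ξ₂) = 2.7 → ξ₁ = 5.4 ξ₂.
Substitute: (1·5.4 + 2) ξ₂ = 60.96 → ξ₂ = 8.238 mol/s, ξ₁ = 44.48 mol/s.
Outlet amounts (n = n₀ + Σ ν·ξ):
  B: 71.8 − 1(44.48) − 2(8.238) = 10.84
  D: 0 + 1(44.48) = 44.48
  F: 0 + 2(8.238) = 16.48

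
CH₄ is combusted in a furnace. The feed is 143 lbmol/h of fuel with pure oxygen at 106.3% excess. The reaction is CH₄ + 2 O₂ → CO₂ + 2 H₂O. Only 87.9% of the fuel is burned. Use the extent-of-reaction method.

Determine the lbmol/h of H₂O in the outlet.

Stoichiometric O₂ = 2 × 143 = 286 lbmol/h; O₂ fed = 286 × 2.063 = 590 lbmol/h.
Fuel reacted = 0.879 × 143 → ξ = 125.7 lbmol/h.
Outlet (n = n₀ + ν ξ):
  CH₄: 143 − 1(125.7) = 17.3
  O₂: 590 − 2(125.7) = 338.6
  CO₂: 0 + 1(125.7) = 125.7
  H₂O: 0 + 2(125.7) = 251.4

251 lbmol/h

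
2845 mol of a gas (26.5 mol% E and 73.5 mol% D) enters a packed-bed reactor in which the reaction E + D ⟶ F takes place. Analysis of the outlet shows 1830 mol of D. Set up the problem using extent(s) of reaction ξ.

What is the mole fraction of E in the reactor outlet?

For D: n = n₀ − 1ξ → 1830 = 2091 − 1ξ, giving ξ = 261.1 mol.
Outlet amounts (n = n₀ + ν ξ):
  E: 753.9 − 1(261.1) = 492.9
  D: 2091 − 1(261.1) = 1830
  F: 0 + 1(261.1) = 261.1
Total out = 2584 mol; y_E = 492.9 / 2584 = 0.1907.

0.191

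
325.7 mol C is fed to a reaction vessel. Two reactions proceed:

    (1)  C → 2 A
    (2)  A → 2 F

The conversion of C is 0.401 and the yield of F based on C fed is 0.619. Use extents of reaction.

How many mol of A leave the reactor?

Conversion of C: C consumed = 1ξ₁ = 0.401 × 325.7 → ξ₁ = 130.6 mol.
Yield of F: 2ξ₂ / 325.7 = 0.619 → ξ₂ = 100.8 mol.
Outlet amounts (n = n₀ + Σ ν·ξ):
  C: 325.7 − 1(130.6) = 195.1
  A: 0 + 2(130.6) − 1(100.8) = 160.4
  F: 0 + 2(100.8) = 201.6

160 mol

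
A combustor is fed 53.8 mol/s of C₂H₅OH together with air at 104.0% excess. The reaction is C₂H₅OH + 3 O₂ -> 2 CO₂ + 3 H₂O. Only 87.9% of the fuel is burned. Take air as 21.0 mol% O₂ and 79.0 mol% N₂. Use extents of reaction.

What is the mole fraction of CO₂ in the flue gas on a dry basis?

0.0619

Stoichiometric O₂ = 3 × 53.8 = 161.4 mol/s; O₂ fed = 161.4 × 2.040 = 329.3 mol/s.
N₂ fed = 329.3 × 79/21 = 1239 mol/s.
Fuel reacted = 0.879 × 53.8 → ξ = 47.29 mol/s.
Outlet (n = n₀ + ν ξ):
  C₂H₅OH: 53.8 − 1(47.29) = 6.51
  O₂: 329.3 − 3(47.29) = 187.4
  N₂: 1239 (inert)
  CO₂: 0 + 2(47.29) = 94.58
  H₂O: 0 + 3(47.29) = 141.9
Dry total = 1527 mol/s; y_CO₂ (dry) = 94.58 / 1527 = 0.06193.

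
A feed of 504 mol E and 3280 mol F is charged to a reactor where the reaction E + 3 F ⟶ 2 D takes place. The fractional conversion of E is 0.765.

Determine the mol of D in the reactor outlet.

771 mol

E reacted = 0.765 × 504 = 385.6 mol; ν_E = −1, so ξ = 385.6/1 = 385.6 mol.
Outlet amounts (n = n₀ + ν ξ):
  E: 504 − 1(385.6) = 118.4
  F: 3280 − 3(385.6) = 2123
  D: 0 + 2(385.6) = 771.1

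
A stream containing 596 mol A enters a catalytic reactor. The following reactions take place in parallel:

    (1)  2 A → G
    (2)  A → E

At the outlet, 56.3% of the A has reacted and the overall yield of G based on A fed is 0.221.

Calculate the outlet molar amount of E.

72.1 mol

Yield of G: 1ξ₁ / 596 = 0.221 → ξ₁ = 131.7 mol.
Conversion of A: 2ξ₁ + 1ξ₂ = 0.563 × 596 = 335.5 → ξ₂ = 72.12 mol.
Outlet amounts (n = n₀ + Σ ν·ξ):
  A: 596 − 2(131.7) − 1(72.12) = 260.5
  G: 0 + 1(131.7) = 131.7
  E: 0 + 1(72.12) = 72.12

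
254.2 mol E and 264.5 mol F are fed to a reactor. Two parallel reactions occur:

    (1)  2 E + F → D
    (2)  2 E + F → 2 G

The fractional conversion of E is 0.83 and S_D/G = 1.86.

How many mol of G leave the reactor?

Conversion of E: E consumed = 0.83 × 254.2 = 211 mol = 2ξ₁ + 2ξ₂.
Selectivity: 1ξ₁ / (2ξ₂) = 1.86 → ξ₁ = 3.72 ξ₂.
Substitute: (2·3.72 + 2) ξ₂ = 211 → ξ₂ = 22.35 mol, ξ₁ = 83.14 mol.
Outlet amounts (n = n₀ + Σ ν·ξ):
  E: 254.2 − 2(83.14) − 2(22.35) = 43.21
  F: 264.5 − 1(83.14) − 1(22.35) = 159
  D: 0 + 1(83.14) = 83.14
  G: 0 + 2(22.35) = 44.7

44.7 mol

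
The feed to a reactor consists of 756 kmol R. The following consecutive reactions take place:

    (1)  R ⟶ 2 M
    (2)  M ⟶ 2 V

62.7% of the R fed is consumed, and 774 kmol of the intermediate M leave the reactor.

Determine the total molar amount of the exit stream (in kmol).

1400 kmol

Conversion of R: R consumed = 1ξ₁ = 0.627 × 756 → ξ₁ = 474 kmol.
M balance: n_M = 0 + 2ξ₁ − 1ξ₂ = 774 → ξ₂ = (2·474 − 774)/1 = 174 kmol.
Outlet amounts (n = n₀ + Σ ν·ξ):
  R: 756 − 1(474) = 282
  M: 0 + 2(474) − 1(174) = 774
  V: 0 + 2(174) = 348
Total out = 282 + 774 + 348 = 1404 kmol.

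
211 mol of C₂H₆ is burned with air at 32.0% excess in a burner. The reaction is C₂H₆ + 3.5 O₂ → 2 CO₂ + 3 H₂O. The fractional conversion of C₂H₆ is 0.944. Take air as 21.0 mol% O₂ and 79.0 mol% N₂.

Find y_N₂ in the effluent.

0.74

Stoichiometric O₂ = 3.5 × 211 = 738.5 mol; O₂ fed = 738.5 × 1.320 = 974.8 mol.
N₂ fed = 974.8 × 79/21 = 3667 mol.
Fuel reacted = 0.944 × 211 → ξ = 199.2 mol.
Outlet (n = n₀ + ν ξ):
  C₂H₆: 211 − 1(199.2) = 11.82
  O₂: 974.8 − 3.5(199.2) = 277.7
  N₂: 3667 (inert)
  CO₂: 0 + 2(199.2) = 398.4
  H₂O: 0 + 3(199.2) = 597.6
Total out = 4953 mol; y_N₂ = 3667 / 4953 = 0.7405.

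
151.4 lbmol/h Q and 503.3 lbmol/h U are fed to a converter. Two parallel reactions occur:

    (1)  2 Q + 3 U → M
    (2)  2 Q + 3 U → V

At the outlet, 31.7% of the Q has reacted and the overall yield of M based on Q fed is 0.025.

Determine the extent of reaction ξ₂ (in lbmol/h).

Yield of M: 1ξ₁ / 151.4 = 0.025 → ξ₁ = 3.785 lbmol/h.
Conversion of Q: 2ξ₁ + 2ξ₂ = 0.317 × 151.4 = 47.99 → ξ₂ = 20.21 lbmol/h.
Outlet amounts (n = n₀ + Σ ν·ξ):
  Q: 151.4 − 2(3.785) − 2(20.21) = 103.4
  U: 503.3 − 3(3.785) − 3(20.21) = 431.3
  M: 0 + 1(3.785) = 3.785
  V: 0 + 1(20.21) = 20.21

ξ₂ = 20.2 lbmol/h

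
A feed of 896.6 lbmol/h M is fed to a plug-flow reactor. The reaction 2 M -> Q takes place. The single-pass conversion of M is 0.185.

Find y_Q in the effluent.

M reacted = 0.185 × 896.6 = 165.9 lbmol/h; ν_M = −2, so ξ = 165.9/2 = 82.94 lbmol/h.
Outlet amounts (n = n₀ + ν ξ):
  M: 896.6 − 2(82.94) = 730.7
  Q: 0 + 1(82.94) = 82.94
Total out = 813.7 lbmol/h; y_Q = 82.94 / 813.7 = 0.1019.

0.102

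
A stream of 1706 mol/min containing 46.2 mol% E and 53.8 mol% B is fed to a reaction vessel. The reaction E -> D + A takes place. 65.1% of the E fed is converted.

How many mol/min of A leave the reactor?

E reacted = 0.651 × 788.2 = 513.1 mol/min; ν_E = −1, so ξ = 513.1/1 = 513.1 mol/min.
Outlet amounts (n = n₀ + ν ξ):
  E: 788.2 − 1(513.1) = 275.1
  D: 0 + 1(513.1) = 513.1
  A: 0 + 1(513.1) = 513.1
  B: 917.8 (inert)

513 mol/min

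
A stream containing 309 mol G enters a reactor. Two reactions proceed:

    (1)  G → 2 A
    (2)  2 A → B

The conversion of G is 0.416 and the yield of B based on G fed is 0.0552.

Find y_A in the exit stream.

Conversion of G: G consumed = 1ξ₁ = 0.416 × 309 → ξ₁ = 128.5 mol.
Yield of B: 1ξ₂ / 309 = 0.0552 → ξ₂ = 17.06 mol.
Outlet amounts (n = n₀ + Σ ν·ξ):
  G: 309 − 1(128.5) = 180.5
  A: 0 + 2(128.5) − 2(17.06) = 223
  B: 0 + 1(17.06) = 17.06
Total out = 420.5 mol; y_A = 223 / 420.5 = 0.5303.

0.53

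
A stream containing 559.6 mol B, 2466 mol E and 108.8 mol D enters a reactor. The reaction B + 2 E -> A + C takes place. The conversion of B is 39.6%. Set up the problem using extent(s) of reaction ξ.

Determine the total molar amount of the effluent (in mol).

B reacted = 0.396 × 559.6 = 221.6 mol; ν_B = −1, so ξ = 221.6/1 = 221.6 mol.
Outlet amounts (n = n₀ + ν ξ):
  B: 559.6 − 1(221.6) = 338
  E: 2466 − 2(221.6) = 2023
  A: 0 + 1(221.6) = 221.6
  C: 0 + 1(221.6) = 221.6
  D: 108.8 (inert)
Total out = 338 + 2023 + 221.6 + 221.6 + 108.8 = 2913 mol.

2910 mol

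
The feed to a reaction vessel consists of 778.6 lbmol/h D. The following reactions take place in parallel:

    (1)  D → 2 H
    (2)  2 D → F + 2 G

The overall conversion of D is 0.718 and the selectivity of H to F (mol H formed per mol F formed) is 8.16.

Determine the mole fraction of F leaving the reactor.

0.0738

Conversion of D: D consumed = 0.718 × 778.6 = 559 lbmol/h = 1ξ₁ + 2ξ₂.
Selectivity: 2ξ₁ / (1ξ₂) = 8.16 → ξ₁ = 4.08 ξ₂.
Substitute: (1·4.08 + 2) ξ₂ = 559 → ξ₂ = 91.95 lbmol/h, ξ₁ = 375.1 lbmol/h.
Outlet amounts (n = n₀ + Σ ν·ξ):
  D: 778.6 − 1(375.1) − 2(91.95) = 219.6
  H: 0 + 2(375.1) = 750.3
  F: 0 + 1(91.95) = 91.95
  G: 0 + 2(91.95) = 183.9
Total out = 1246 lbmol/h; y_F = 91.95 / 1246 = 0.07381.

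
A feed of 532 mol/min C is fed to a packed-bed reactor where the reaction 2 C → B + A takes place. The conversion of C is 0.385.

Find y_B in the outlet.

C reacted = 0.385 × 532 = 204.8 mol/min; ν_C = −2, so ξ = 204.8/2 = 102.4 mol/min.
Outlet amounts (n = n₀ + ν ξ):
  C: 532 − 2(102.4) = 327.2
  B: 0 + 1(102.4) = 102.4
  A: 0 + 1(102.4) = 102.4
Total out = 532 mol/min; y_B = 102.4 / 532 = 0.1925.

0.193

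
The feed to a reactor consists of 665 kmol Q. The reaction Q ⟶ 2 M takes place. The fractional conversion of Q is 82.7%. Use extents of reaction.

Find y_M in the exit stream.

Q reacted = 0.827 × 665 = 550 kmol; ν_Q = −1, so ξ = 550/1 = 550 kmol.
Outlet amounts (n = n₀ + ν ξ):
  Q: 665 − 1(550) = 115
  M: 0 + 2(550) = 1100
Total out = 1215 kmol; y_M = 1100 / 1215 = 0.9053.

0.905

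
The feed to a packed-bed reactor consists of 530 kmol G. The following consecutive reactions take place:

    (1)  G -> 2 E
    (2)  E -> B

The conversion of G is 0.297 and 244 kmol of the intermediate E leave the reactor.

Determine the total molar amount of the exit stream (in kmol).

Conversion of G: G consumed = 1ξ₁ = 0.297 × 530 → ξ₁ = 157.4 kmol.
E balance: n_E = 0 + 2ξ₁ − 1ξ₂ = 244 → ξ₂ = (2·157.4 − 244)/1 = 70.82 kmol.
Outlet amounts (n = n₀ + Σ ν·ξ):
  G: 530 − 1(157.4) = 372.6
  E: 0 + 2(157.4) − 1(70.82) = 244
  B: 0 + 1(70.82) = 70.82
Total out = 372.6 + 244 + 70.82 = 687.4 kmol.

687 kmol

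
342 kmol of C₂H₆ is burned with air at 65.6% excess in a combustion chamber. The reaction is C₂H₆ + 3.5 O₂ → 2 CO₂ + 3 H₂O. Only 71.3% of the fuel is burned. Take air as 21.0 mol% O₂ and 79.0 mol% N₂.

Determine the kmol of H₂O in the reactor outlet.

732 kmol

Stoichiometric O₂ = 3.5 × 342 = 1197 kmol; O₂ fed = 1197 × 1.656 = 1982 kmol.
N₂ fed = 1982 × 79/21 = 7457 kmol.
Fuel reacted = 0.713 × 342 → ξ = 243.8 kmol.
Outlet (n = n₀ + ν ξ):
  C₂H₆: 342 − 1(243.8) = 98.15
  O₂: 1982 − 3.5(243.8) = 1129
  N₂: 7457 (inert)
  CO₂: 0 + 2(243.8) = 487.7
  H₂O: 0 + 3(243.8) = 731.5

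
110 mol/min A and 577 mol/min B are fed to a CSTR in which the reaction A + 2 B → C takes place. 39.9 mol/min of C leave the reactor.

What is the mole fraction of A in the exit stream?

0.115

For C: n = n₀ + 1ξ → 39.9 = 0 + 1ξ, giving ξ = 39.9 mol/min.
Outlet amounts (n = n₀ + ν ξ):
  A: 110 − 1(39.9) = 70.1
  B: 577 − 2(39.9) = 497.2
  C: 0 + 1(39.9) = 39.9
Total out = 607.2 mol/min; y_A = 70.1 / 607.2 = 0.1154.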